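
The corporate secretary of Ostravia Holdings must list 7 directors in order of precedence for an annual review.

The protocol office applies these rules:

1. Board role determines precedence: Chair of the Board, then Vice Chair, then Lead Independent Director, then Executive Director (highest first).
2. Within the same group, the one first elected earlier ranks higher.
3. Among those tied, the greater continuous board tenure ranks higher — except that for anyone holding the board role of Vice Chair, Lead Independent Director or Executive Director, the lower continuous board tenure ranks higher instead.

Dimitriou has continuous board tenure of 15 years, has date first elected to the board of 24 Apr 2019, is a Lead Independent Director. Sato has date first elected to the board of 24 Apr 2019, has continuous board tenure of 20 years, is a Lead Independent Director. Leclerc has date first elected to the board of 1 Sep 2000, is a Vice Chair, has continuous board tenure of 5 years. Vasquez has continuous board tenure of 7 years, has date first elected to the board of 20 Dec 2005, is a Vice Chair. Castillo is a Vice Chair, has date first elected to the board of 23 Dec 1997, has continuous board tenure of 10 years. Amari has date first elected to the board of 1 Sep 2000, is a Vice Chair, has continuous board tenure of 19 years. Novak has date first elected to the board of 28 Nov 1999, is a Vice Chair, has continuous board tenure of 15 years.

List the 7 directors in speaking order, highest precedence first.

Castillo, Novak, Leclerc, Amari, Vasquez, Dimitriou, Sato

By board role: Castillo, Novak, Leclerc, Amari and Vasquez (Vice Chair); then Dimitriou and Sato (Lead Independent Director).
Among Castillo, Novak, Leclerc, Amari and Vasquez, by date first elected to the board (earlier first): Castillo (23 Dec 1997) before Novak (28 Nov 1999) before Leclerc and Amari (1 Sep 2000) before Vasquez (20 Dec 2005).
Among Leclerc and Amari, by continuous board tenure (lower first) (reversed rule for this group): Leclerc (5 years) before Amari (19 years).
Dimitriou and Sato both have date first elected to the board 24 Apr 2019, so the next rule applies.
Among Dimitriou and Sato, by continuous board tenure (lower first) (reversed rule for this group): Dimitriou (15 years) before Sato (20 years).
Full order: Castillo, Novak, Leclerc, Amari, Vasquez, Dimitriou, Sato.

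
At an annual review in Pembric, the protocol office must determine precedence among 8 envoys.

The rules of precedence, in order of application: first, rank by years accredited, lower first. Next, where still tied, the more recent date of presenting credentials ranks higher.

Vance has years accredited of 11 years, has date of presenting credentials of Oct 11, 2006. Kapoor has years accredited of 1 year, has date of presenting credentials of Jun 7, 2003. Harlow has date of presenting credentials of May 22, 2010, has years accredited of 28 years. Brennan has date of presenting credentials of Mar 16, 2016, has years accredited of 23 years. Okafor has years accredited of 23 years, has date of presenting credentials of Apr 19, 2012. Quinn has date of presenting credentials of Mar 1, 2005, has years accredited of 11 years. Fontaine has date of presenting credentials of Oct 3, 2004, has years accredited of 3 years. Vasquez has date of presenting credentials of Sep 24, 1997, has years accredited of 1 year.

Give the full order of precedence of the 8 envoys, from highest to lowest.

Kapoor, Vasquez, Fontaine, Vance, Quinn, Brennan, Okafor, Harlow

By years accredited (lower first): Kapoor and Vasquez (both 1 year); then Fontaine (3 years); then Vance and Quinn (both 11 years); then Brennan and Okafor (both 23 years); then Harlow (28 years).
Among Kapoor and Vasquez, by date of presenting credentials (later first): Kapoor (Jun 7, 2003) before Vasquez (Sep 24, 1997).
Among Vance and Quinn, by date of presenting credentials (later first): Vance (Oct 11, 2006) before Quinn (Mar 1, 2005).
Among Brennan and Okafor, by date of presenting credentials (later first): Brennan (Mar 16, 2016) before Okafor (Apr 19, 2012).
Full order: Kapoor, Vasquez, Fontaine, Vance, Quinn, Brennan, Okafor, Harlow.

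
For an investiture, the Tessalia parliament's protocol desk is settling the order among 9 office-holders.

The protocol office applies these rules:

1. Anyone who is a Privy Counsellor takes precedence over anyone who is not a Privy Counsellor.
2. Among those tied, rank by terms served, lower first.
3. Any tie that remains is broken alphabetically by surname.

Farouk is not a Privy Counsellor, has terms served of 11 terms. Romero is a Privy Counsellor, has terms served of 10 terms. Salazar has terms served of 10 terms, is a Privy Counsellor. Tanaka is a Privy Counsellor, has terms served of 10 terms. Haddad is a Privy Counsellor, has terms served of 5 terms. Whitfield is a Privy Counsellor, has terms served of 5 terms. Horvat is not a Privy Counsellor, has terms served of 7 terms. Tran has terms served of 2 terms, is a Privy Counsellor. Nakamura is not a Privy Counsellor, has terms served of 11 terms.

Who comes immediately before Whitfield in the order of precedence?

Haddad

By the first rule: Tran, Haddad, Whitfield, Romero, Salazar and Tanaka (each a Privy Counsellor); then Horvat, Farouk and Nakamura (each not a Privy Counsellor).
Among Tran, Haddad, Whitfield, Romero, Salazar and Tanaka, by terms served (lower first): Tran (2 terms) before Haddad and Whitfield (5 terms) before Romero, Salazar and Tanaka (10 terms).
Among Haddad and Whitfield, alphabetically by surname: Haddad before Whitfield.
Among Romero, Salazar and Tanaka, alphabetically by surname: Romero before Salazar before Tanaka.
Among Horvat, Farouk and Nakamura, by terms served (lower first): Horvat (7 terms) before Farouk and Nakamura (11 terms).
Among Farouk and Nakamura, alphabetically by surname: Farouk before Nakamura.
Order: Tran, Haddad, Whitfield, Romero, Salazar, Tanaka, Horvat, Farouk, Nakamura.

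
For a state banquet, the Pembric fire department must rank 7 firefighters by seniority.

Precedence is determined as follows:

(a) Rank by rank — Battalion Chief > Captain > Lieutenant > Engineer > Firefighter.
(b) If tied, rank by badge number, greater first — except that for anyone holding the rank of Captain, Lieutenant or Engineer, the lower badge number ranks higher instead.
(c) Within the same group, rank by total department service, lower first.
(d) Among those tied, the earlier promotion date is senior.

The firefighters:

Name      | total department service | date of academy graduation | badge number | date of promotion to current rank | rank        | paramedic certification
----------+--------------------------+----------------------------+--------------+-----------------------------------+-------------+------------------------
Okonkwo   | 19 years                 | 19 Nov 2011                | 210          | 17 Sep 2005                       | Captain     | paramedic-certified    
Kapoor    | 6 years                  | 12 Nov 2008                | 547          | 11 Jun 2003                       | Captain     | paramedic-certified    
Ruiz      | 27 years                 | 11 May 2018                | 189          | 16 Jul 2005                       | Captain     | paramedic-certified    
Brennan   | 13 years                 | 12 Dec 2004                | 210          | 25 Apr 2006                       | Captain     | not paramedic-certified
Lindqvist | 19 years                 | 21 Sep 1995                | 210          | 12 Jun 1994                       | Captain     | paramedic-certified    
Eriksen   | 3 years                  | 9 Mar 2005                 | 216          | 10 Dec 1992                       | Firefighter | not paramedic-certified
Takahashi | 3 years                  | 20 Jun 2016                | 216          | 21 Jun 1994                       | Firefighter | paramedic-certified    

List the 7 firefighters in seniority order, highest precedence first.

By rank: Ruiz, Brennan, Lindqvist, Okonkwo and Kapoor (Captain); then Eriksen and Takahashi (Firefighter).
Among Ruiz, Brennan, Lindqvist, Okonkwo and Kapoor, by badge number (lower first) (reversed rule for this group): Ruiz (189) before Brennan, Lindqvist and Okonkwo (210) before Kapoor (547).
Among Brennan, Lindqvist and Okonkwo, by total department service (lower first): Brennan (13 years) before Lindqvist and Okonkwo (19 years).
Among Lindqvist and Okonkwo, by date of promotion to current rank (earlier first): Lindqvist (12 Jun 1994) before Okonkwo (17 Sep 2005).
Eriksen and Takahashi both have badge number 216, so the next rule applies.
Eriksen and Takahashi both have total department service 3 years, so the next rule applies.
Among Eriksen and Takahashi, by date of promotion to current rank (earlier first): Eriksen (10 Dec 1992) before Takahashi (21 Jun 1994).
Full order: Ruiz, Brennan, Lindqvist, Okonkwo, Kapoor, Eriksen, Takahashi.

Ruiz, Brennan, Lindqvist, Okonkwo, Kapoor, Eriksen, Takahashi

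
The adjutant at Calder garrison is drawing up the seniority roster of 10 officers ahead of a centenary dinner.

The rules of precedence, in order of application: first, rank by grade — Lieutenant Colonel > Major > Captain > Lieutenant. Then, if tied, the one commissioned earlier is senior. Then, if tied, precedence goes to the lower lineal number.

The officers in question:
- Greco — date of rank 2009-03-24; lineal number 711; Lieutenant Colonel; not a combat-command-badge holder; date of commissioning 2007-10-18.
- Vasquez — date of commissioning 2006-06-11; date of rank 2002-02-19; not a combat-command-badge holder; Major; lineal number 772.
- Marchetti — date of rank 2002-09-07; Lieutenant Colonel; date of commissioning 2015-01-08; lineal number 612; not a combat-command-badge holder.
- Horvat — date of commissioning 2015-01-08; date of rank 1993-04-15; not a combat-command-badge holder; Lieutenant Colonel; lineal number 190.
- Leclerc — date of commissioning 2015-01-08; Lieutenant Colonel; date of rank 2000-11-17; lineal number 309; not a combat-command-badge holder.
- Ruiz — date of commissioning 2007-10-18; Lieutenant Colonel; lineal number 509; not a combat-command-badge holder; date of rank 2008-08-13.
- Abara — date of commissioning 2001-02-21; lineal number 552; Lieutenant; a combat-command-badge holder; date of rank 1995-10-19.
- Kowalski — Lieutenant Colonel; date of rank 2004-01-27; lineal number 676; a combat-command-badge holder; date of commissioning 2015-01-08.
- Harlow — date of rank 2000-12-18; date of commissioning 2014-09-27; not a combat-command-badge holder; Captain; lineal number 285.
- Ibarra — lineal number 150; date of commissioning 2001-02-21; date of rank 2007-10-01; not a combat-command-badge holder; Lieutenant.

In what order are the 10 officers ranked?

By grade: Ruiz, Greco, Horvat, Leclerc, Marchetti and Kowalski (Lieutenant Colonel); then Vasquez (Major); then Harlow (Captain); then Ibarra and Abara (Lieutenant).
Among Ruiz, Greco, Horvat, Leclerc, Marchetti and Kowalski, by date of commissioning (earlier first): Ruiz and Greco (2007-10-18) before Horvat, Leclerc, Marchetti and Kowalski (2015-01-08).
Among Ruiz and Greco, by lineal number (lower first): Ruiz (509) before Greco (711).
Among Horvat, Leclerc, Marchetti and Kowalski, by lineal number (lower first): Horvat (190) before Leclerc (309) before Marchetti (612) before Kowalski (676).
Ibarra and Abara both have date of commissioning 2001-02-21, so the next rule applies.
Among Ibarra and Abara, by lineal number (lower first): Ibarra (150) before Abara (552).
Full order: Ruiz, Greco, Horvat, Leclerc, Marchetti, Kowalski, Vasquez, Harlow, Ibarra, Abara.

Ruiz, Greco, Horvat, Leclerc, Marchetti, Kowalski, Vasquez, Harlow, Ibarra, Abara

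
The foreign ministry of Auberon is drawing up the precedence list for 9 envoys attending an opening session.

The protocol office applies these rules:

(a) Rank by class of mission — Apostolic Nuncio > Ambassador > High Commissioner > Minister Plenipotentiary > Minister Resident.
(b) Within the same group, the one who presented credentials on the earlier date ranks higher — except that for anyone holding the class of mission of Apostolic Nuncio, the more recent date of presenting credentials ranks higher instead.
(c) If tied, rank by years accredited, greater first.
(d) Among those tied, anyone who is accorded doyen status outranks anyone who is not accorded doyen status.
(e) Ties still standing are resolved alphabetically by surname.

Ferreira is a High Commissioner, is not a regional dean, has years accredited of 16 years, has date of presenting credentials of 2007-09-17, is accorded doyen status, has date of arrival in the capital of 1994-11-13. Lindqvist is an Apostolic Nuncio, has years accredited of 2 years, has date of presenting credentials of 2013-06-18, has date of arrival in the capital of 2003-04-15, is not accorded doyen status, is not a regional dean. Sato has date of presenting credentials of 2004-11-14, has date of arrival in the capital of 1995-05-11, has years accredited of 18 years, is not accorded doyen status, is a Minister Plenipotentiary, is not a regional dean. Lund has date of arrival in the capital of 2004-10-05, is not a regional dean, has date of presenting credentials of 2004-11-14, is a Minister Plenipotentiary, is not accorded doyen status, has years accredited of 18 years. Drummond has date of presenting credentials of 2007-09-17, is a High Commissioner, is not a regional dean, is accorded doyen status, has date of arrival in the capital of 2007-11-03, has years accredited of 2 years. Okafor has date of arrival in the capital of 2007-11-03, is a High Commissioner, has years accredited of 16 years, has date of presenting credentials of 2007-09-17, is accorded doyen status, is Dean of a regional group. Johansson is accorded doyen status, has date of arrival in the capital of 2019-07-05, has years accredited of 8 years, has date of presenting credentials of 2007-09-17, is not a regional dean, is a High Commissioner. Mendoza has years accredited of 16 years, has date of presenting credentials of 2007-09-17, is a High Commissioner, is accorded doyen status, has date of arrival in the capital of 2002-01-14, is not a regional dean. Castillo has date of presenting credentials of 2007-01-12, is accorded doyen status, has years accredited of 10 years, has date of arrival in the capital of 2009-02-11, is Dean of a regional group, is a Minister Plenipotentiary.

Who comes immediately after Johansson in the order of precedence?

Drummond

By class of mission: Lindqvist (Apostolic Nuncio); then Ferreira, Mendoza, Okafor, Johansson and Drummond (High Commissioner); then Lund, Sato and Castillo (Minister Plenipotentiary).
Ferreira, Mendoza, Okafor, Johansson and Drummond all have date of presenting credentials 2007-09-17, so the next rule applies.
Among Ferreira, Mendoza, Okafor, Johansson and Drummond, by years accredited (higher first): Ferreira, Mendoza and Okafor (16 years) before Johansson (8 years) before Drummond (2 years).
Ferreira, Mendoza and Okafor are each accorded doyen status, so the next rule applies.
Among Ferreira, Mendoza and Okafor, alphabetically by surname: Ferreira before Mendoza before Okafor.
Among Lund, Sato and Castillo, by date of presenting credentials (earlier first): Lund and Sato (2004-11-14) before Castillo (2007-01-12).
Lund and Sato both have years accredited 18 years, so the next rule applies.
Lund and Sato are each not accorded doyen status, so the next rule applies.
Among Lund and Sato, alphabetically by surname: Lund before Sato.
Order: Lindqvist, Ferreira, Mendoza, Okafor, Johansson, Drummond, Lund, Sato, Castillo.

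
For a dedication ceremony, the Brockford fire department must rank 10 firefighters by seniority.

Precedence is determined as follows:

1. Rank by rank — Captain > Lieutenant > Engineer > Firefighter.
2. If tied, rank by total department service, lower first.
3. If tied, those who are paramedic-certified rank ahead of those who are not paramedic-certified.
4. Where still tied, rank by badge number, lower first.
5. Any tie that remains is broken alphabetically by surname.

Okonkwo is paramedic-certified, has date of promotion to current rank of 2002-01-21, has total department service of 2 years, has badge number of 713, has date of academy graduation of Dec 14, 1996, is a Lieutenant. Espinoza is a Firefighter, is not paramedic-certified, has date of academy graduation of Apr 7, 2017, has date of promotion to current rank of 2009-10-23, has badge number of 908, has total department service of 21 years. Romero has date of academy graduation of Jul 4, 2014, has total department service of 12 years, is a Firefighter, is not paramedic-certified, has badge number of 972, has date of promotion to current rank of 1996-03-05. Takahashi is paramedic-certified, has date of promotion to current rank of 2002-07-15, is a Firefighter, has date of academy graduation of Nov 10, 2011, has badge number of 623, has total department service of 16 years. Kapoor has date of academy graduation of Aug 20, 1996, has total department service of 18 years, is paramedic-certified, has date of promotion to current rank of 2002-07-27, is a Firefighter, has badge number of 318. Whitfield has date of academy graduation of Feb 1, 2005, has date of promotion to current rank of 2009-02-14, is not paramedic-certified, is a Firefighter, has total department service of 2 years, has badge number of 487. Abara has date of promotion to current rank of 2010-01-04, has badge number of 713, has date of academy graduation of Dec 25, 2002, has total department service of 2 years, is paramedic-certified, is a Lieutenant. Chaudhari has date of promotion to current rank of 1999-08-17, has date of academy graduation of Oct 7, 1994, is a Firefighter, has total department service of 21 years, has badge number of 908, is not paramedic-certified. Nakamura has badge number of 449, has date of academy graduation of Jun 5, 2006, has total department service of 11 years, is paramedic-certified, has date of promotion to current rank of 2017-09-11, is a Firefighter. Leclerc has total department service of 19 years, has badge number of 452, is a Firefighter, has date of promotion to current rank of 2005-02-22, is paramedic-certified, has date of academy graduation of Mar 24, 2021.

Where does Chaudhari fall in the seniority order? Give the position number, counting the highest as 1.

By rank: Abara and Okonkwo (Lieutenant); then Whitfield, Nakamura, Romero, Takahashi, Kapoor, Leclerc, Chaudhari and Espinoza (Firefighter).
Abara and Okonkwo both have total department service 2 years, so the next rule applies.
Abara and Okonkwo are each paramedic-certified, so the next rule applies.
Abara and Okonkwo both have badge number 713, so the next rule applies.
Among Abara and Okonkwo, alphabetically by surname: Abara before Okonkwo.
Among Whitfield, Nakamura, Romero, Takahashi, Kapoor, Leclerc, Chaudhari and Espinoza, by total department service (lower first): Whitfield (2 years) before Nakamura (11 years) before Romero (12 years) before Takahashi (16 years) before Kapoor (18 years) before Leclerc (19 years) before Chaudhari and Espinoza (21 years).
Chaudhari and Espinoza are each not paramedic-certified, so the next rule applies.
Chaudhari and Espinoza both have badge number 908, so the next rule applies.
Among Chaudhari and Espinoza, alphabetically by surname: Chaudhari before Espinoza.
Order: Abara, Okonkwo, Whitfield, Nakamura, Romero, Takahashi, Kapoor, Leclerc, Chaudhari, Espinoza. So position 9.

9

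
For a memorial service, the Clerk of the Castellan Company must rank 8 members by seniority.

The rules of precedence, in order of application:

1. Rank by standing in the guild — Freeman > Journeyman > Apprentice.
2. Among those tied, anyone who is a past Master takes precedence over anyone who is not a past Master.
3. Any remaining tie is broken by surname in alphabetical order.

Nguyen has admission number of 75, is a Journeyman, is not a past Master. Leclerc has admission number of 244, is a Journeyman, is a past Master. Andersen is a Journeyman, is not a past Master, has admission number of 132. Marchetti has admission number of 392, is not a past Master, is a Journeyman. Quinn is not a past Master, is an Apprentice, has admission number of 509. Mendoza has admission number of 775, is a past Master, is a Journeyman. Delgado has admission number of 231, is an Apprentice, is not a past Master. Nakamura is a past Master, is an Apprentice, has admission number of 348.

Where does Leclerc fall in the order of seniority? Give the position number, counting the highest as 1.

By standing in the guild: Leclerc, Mendoza, Andersen, Marchetti and Nguyen (Journeyman); then Nakamura, Delgado and Quinn (Apprentice).
Among Leclerc, Mendoza, Andersen, Marchetti and Nguyen, a past Master before not a past Master: Leclerc and Mendoza (a past Master) before Andersen, Marchetti and Nguyen (not a past Master).
Among Leclerc and Mendoza, alphabetically by surname: Leclerc before Mendoza.
Among Andersen, Marchetti and Nguyen, alphabetically by surname: Andersen before Marchetti before Nguyen.
Among Nakamura, Delgado and Quinn, a past Master before not a past Master: Nakamura (a past Master) before Delgado and Quinn (not a past Master).
Among Delgado and Quinn, alphabetically by surname: Delgado before Quinn.
Order: Leclerc, Mendoza, Andersen, Marchetti, Nguyen, Nakamura, Delgado, Quinn. So position 1.

1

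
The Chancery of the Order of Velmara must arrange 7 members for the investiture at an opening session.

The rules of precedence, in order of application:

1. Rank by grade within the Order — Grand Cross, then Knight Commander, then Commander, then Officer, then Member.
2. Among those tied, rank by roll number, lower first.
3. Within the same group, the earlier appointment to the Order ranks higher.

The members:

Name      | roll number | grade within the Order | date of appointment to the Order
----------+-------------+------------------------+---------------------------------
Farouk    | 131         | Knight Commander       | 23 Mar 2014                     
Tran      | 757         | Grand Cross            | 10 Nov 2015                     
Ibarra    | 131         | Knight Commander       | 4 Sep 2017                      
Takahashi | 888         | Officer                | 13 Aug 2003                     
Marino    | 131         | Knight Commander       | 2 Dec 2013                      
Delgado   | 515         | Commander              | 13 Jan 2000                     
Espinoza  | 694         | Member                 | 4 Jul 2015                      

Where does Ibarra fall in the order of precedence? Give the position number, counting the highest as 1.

By grade within the Order: Tran (Grand Cross); then Marino, Farouk and Ibarra (Knight Commander); then Delgado (Commander); then Takahashi (Officer); then Espinoza (Member).
Marino, Farouk and Ibarra all have roll number 131, so the next rule applies.
Among Marino, Farouk and Ibarra, by date of appointment to the Order (earlier first): Marino (2 Dec 2013) before Farouk (23 Mar 2014) before Ibarra (4 Sep 2017).
Order: Tran, Marino, Farouk, Ibarra, Delgado, Takahashi, Espinoza. So position 4.

4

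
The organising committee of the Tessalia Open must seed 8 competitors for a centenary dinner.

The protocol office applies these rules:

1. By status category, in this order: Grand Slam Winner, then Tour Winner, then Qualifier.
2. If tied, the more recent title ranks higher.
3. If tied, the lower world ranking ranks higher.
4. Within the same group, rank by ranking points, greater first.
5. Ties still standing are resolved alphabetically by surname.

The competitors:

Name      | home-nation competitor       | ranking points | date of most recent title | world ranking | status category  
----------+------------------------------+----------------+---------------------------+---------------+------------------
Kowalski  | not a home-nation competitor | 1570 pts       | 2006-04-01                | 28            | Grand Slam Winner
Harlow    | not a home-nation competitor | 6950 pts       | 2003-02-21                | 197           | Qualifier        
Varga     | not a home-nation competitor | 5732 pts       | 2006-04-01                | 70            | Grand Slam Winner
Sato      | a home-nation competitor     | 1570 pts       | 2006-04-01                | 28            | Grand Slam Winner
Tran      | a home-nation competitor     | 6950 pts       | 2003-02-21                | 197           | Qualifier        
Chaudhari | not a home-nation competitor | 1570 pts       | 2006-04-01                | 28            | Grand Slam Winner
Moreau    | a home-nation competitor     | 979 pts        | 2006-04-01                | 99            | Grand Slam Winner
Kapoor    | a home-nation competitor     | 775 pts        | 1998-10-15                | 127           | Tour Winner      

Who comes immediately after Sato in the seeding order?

Varga

By status category: Chaudhari, Kowalski, Sato, Varga and Moreau (Grand Slam Winner); then Kapoor (Tour Winner); then Harlow and Tran (Qualifier).
Chaudhari, Kowalski, Sato, Varga and Moreau all have date of most recent title 2006-04-01, so the next rule applies.
Among Chaudhari, Kowalski, Sato, Varga and Moreau, by world ranking (lower first): Chaudhari, Kowalski and Sato (28) before Varga (70) before Moreau (99).
Chaudhari, Kowalski and Sato all have ranking points 1570 pts, so the next rule applies.
Among Chaudhari, Kowalski and Sato, alphabetically by surname: Chaudhari before Kowalski before Sato.
Harlow and Tran both have date of most recent title 2003-02-21, so the next rule applies.
Harlow and Tran both have world ranking 197, so the next rule applies.
Harlow and Tran both have ranking points 6950 pts, so the next rule applies.
Among Harlow and Tran, alphabetically by surname: Harlow before Tran.
Order: Chaudhari, Kowalski, Sato, Varga, Moreau, Kapoor, Harlow, Tran.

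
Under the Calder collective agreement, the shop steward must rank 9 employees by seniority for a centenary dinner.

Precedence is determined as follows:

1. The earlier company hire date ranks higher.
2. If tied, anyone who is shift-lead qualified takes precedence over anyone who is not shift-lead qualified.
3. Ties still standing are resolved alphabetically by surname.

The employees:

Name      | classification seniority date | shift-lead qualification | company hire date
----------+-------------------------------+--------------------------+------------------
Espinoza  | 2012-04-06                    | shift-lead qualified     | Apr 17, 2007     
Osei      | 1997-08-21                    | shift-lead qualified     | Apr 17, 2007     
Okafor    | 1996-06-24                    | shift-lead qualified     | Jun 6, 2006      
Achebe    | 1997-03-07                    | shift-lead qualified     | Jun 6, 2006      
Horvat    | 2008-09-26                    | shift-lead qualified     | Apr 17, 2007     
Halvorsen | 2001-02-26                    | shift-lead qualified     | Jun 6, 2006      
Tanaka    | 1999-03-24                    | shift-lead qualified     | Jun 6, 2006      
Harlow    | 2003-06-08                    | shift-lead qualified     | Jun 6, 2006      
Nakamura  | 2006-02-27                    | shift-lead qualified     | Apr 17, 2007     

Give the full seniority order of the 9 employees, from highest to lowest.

By company hire date (earlier first): Achebe, Halvorsen, Harlow, Okafor and Tanaka (each Jun 6, 2006); then Espinoza, Horvat, Nakamura and Osei (each Apr 17, 2007).
Achebe, Halvorsen, Harlow, Okafor and Tanaka are each shift-lead qualified, so the next rule applies.
Among Achebe, Halvorsen, Harlow, Okafor and Tanaka, alphabetically by surname: Achebe before Halvorsen before Harlow before Okafor before Tanaka.
Espinoza, Horvat, Nakamura and Osei are each shift-lead qualified, so the next rule applies.
Among Espinoza, Horvat, Nakamura and Osei, alphabetically by surname: Espinoza before Horvat before Nakamura before Osei.
Full order: Achebe, Halvorsen, Harlow, Okafor, Tanaka, Espinoza, Horvat, Nakamura, Osei.

Achebe, Halvorsen, Harlow, Okafor, Tanaka, Espinoza, Horvat, Nakamura, Osei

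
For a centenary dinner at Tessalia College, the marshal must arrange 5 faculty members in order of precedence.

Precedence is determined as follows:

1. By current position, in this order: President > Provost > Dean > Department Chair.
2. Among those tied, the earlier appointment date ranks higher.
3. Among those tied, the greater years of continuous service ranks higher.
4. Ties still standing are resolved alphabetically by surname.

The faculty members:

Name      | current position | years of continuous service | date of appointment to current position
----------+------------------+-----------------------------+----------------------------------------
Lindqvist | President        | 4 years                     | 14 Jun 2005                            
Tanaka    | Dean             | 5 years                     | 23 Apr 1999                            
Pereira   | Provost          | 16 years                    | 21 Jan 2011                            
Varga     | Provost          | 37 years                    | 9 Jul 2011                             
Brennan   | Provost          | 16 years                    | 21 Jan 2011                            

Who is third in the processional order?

By current position: Lindqvist (President); then Brennan, Pereira and Varga (Provost); then Tanaka (Dean).
Among Brennan, Pereira and Varga, by date of appointment to current position (earlier first): Brennan and Pereira (21 Jan 2011) before Varga (9 Jul 2011).
Brennan and Pereira both have years of continuous service 16 years, so the next rule applies.
Among Brennan and Pereira, alphabetically by surname: Brennan before Pereira.
Order: Lindqvist, Brennan, Pereira, Varga, Tanaka.

Pereira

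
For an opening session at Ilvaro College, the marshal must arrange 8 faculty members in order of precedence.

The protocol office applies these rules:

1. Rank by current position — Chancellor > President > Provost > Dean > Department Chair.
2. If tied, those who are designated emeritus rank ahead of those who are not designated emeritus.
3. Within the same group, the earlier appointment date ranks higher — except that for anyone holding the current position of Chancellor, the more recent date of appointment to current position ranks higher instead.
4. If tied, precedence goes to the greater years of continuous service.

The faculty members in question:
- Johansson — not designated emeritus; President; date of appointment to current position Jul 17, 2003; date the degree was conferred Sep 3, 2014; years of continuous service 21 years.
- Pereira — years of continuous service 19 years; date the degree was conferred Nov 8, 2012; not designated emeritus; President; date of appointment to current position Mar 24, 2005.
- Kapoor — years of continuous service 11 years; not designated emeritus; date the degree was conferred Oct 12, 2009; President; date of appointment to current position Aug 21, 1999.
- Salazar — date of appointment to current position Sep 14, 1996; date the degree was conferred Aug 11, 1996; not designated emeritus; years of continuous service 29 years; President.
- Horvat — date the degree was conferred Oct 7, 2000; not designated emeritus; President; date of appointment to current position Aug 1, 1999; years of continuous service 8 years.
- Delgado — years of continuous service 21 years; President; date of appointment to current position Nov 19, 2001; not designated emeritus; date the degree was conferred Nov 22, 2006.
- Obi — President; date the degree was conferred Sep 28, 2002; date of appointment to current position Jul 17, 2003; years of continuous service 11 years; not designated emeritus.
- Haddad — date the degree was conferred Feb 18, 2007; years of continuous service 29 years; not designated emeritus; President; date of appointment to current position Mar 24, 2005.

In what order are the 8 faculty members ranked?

Salazar, Horvat, Kapoor, Delgado, Johansson, Obi, Haddad, Pereira

By current position: Salazar, Horvat, Kapoor, Delgado, Johansson, Obi, Haddad and Pereira (President).
Salazar, Horvat, Kapoor, Delgado, Johansson, Obi, Haddad and Pereira are each not designated emeritus, so the next rule applies.
Among Salazar, Horvat, Kapoor, Delgado, Johansson, Obi, Haddad and Pereira, by date of appointment to current position (earlier first): Salazar (Sep 14, 1996) before Horvat (Aug 1, 1999) before Kapoor (Aug 21, 1999) before Delgado (Nov 19, 2001) before Johansson and Obi (Jul 17, 2003) before Haddad and Pereira (Mar 24, 2005).
Among Johansson and Obi, by years of continuous service (higher first): Johansson (21 years) before Obi (11 years).
Among Haddad and Pereira, by years of continuous service (higher first): Haddad (29 years) before Pereira (19 years).
Full order: Salazar, Horvat, Kapoor, Delgado, Johansson, Obi, Haddad, Pereira.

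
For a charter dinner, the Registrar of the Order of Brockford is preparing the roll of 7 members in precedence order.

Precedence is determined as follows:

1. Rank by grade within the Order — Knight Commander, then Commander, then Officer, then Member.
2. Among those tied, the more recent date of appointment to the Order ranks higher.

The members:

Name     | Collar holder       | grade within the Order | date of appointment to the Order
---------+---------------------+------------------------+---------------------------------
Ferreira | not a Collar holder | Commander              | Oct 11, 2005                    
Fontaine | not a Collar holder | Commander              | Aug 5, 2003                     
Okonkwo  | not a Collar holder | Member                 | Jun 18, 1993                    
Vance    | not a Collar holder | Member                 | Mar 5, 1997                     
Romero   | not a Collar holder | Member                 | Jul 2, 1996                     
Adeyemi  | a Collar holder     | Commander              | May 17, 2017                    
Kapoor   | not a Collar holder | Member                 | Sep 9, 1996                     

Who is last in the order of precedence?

By grade within the Order: Adeyemi, Ferreira and Fontaine (Commander); then Vance, Kapoor, Romero and Okonkwo (Member).
Among Adeyemi, Ferreira and Fontaine, by date of appointment to the Order (later first): Adeyemi (May 17, 2017) before Ferreira (Oct 11, 2005) before Fontaine (Aug 5, 2003).
Among Vance, Kapoor, Romero and Okonkwo, by date of appointment to the Order (later first): Vance (Mar 5, 1997) before Kapoor (Sep 9, 1996) before Romero (Jul 2, 1996) before Okonkwo (Jun 18, 1993).
Order: Adeyemi, Ferreira, Fontaine, Vance, Kapoor, Romero, Okonkwo.

Okonkwo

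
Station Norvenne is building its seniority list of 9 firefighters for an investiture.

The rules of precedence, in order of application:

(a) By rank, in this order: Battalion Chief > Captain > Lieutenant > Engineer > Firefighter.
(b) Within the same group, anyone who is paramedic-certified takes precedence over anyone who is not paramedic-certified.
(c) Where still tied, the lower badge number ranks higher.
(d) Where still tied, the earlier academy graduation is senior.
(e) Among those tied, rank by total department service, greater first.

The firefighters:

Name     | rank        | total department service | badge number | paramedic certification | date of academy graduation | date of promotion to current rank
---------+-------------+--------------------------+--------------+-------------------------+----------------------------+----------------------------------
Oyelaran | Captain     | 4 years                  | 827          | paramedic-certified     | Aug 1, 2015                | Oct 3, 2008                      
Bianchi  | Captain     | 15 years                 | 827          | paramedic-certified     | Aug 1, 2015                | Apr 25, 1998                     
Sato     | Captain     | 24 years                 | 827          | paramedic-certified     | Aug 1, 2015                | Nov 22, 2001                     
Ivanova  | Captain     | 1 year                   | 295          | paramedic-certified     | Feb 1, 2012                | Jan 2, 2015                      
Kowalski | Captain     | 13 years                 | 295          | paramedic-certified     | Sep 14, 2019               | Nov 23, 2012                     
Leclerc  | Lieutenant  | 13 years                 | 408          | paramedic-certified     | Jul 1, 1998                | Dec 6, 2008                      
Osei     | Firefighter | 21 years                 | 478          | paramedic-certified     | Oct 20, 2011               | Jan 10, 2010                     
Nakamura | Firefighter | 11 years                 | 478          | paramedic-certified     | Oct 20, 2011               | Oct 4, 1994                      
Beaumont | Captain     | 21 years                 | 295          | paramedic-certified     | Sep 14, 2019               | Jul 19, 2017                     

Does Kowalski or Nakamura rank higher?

By rank: Ivanova, Beaumont, Kowalski, Sato, Bianchi and Oyelaran (Captain); then Leclerc (Lieutenant); then Osei and Nakamura (Firefighter).
Ivanova, Beaumont, Kowalski, Sato, Bianchi and Oyelaran are each paramedic-certified, so the next rule applies.
Among Ivanova, Beaumont, Kowalski, Sato, Bianchi and Oyelaran, by badge number (lower first): Ivanova, Beaumont and Kowalski (295) before Sato, Bianchi and Oyelaran (827).
Among Ivanova, Beaumont and Kowalski, by date of academy graduation (earlier first): Ivanova (Feb 1, 2012) before Beaumont and Kowalski (Sep 14, 2019).
Among Beaumont and Kowalski, by total department service (higher first): Beaumont (21 years) before Kowalski (13 years).
Sato, Bianchi and Oyelaran all have date of academy graduation Aug 1, 2015, so the next rule applies.
Among Sato, Bianchi and Oyelaran, by total department service (higher first): Sato (24 years) before Bianchi (15 years) before Oyelaran (4 years).
Osei and Nakamura are each paramedic-certified, so the next rule applies.
Osei and Nakamura both have badge number 478, so the next rule applies.
Osei and Nakamura both have date of academy graduation Oct 20, 2011, so the next rule applies.
Among Osei and Nakamura, by total department service (higher first): Osei (21 years) before Nakamura (11 years).
So Kowalski takes precedence.

Kowalski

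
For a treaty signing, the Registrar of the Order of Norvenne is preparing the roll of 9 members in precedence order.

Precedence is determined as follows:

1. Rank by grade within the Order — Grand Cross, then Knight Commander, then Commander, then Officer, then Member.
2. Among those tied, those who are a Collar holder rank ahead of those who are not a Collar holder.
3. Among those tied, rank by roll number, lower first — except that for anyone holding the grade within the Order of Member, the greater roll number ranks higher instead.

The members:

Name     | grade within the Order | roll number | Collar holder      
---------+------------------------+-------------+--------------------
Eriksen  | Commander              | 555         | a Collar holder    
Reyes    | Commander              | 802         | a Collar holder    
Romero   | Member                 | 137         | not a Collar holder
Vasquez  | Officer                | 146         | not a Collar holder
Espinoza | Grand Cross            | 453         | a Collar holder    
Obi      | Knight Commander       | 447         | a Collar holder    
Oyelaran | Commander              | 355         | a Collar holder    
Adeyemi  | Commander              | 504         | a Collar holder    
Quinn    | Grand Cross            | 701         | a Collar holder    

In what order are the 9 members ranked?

Espinoza, Quinn, Obi, Oyelaran, Adeyemi, Eriksen, Reyes, Vasquez, Romero

By grade within the Order: Espinoza and Quinn (Grand Cross); then Obi (Knight Commander); then Oyelaran, Adeyemi, Eriksen and Reyes (Commander); then Vasquez (Officer); then Romero (Member).
Espinoza and Quinn are each a Collar holder, so the next rule applies.
Among Espinoza and Quinn, by roll number (lower first): Espinoza (453) before Quinn (701).
Oyelaran, Adeyemi, Eriksen and Reyes are each a Collar holder, so the next rule applies.
Among Oyelaran, Adeyemi, Eriksen and Reyes, by roll number (lower first): Oyelaran (355) before Adeyemi (504) before Eriksen (555) before Reyes (802).
Full order: Espinoza, Quinn, Obi, Oyelaran, Adeyemi, Eriksen, Reyes, Vasquez, Romero.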